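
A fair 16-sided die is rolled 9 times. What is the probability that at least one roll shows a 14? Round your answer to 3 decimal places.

0.441

P(no roll shows a 14) = (15/16)^9 ≈ 0.559.
P(at least one) = 1 − 0.559 = 0.441.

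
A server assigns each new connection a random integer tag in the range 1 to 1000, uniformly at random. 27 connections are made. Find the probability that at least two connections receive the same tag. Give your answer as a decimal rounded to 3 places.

It's easier to compute the probability that all 27 are distinct.
P(all distinct) = 1000/1000 · 999/1000 · ··· · 974/1000 ≈ 0.702.
So the probability of at least one match is 1 − 0.702 = 0.298.

0.298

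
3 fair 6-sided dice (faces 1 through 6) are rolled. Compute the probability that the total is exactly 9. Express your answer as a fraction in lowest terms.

There are 6^3 = 216 equally likely outcomes.
The number of ordered 3-tuples from {1,…,6} summing to 9 is 25.
P(sum = 9) = 25/216.

25/216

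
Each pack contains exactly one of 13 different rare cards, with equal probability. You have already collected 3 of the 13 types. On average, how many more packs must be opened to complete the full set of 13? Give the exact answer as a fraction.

Starting from 3 distinct types, each trial gives a new one with probability (13−i)/13 when i types are held, so the wait for the next new type is 13/(13−i).
E = 13/10 + 13/9 + 13/8 + 13/7 + 13/6 + 13/5 + 13/4 + 13/3 + 13/2 + 13/1 = 95953/2520.

95953/2520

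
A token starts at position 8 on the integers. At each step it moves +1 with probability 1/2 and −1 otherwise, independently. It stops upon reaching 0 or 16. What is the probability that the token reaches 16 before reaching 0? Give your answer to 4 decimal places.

0.5000

With a fair step, P(i) = ½P(i−1) + ½P(i+1) with P(0)=0, P(16)=1 has the linear solution P(i) = i/16.
P(8) = 8/16 = 1/2 ≈ 0.5000.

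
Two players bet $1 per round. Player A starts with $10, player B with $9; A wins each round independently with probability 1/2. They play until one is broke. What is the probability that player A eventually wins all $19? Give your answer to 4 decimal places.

With a fair step, P(i) = ½P(i−1) + ½P(i+1) with P(0)=0, P(19)=1 has the linear solution P(i) = i/19.
P(10) = 10/19 ≈ 0.5263.

0.5263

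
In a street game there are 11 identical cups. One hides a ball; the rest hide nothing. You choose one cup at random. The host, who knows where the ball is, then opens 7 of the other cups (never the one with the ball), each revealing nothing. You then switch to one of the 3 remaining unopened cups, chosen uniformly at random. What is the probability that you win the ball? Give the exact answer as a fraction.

10/33

Your original cup holds the ball with probability 1/11, so the other 10 collectively hold it with probability 10/11.
The host can always find 7 empty cups to open, so the reveals don't change that 10/11; it is now spread over the 3 remaining unopened cups.
P(win by switching) = (10/11) · (1/3) = 10/33.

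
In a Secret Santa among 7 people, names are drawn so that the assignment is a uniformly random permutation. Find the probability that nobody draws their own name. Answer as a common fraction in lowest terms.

103/280

This is the derangement probability: permutations of 7 with no fixed point.
D(7) = 7! · (1 − 1/1! + 1/2! − ··· + (−1)^7/7!) = 1854.
P = 1854/5040 = 103/280.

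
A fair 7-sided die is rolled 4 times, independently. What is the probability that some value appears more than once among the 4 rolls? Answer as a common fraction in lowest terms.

223/343

P(all 4 different) = 7/7 · 6/7 · ··· · 4/7 = 120/343.
P(at least two equal) = 1 − 120/343 = 223/343.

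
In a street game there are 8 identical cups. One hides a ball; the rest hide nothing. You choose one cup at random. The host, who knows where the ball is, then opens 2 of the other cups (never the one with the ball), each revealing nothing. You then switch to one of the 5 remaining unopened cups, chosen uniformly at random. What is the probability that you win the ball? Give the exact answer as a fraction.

7/40

Your original cup holds the ball with probability 1/8, so the other 7 collectively hold it with probability 7/8.
The host can always find 2 empty cups to open, so the reveals don't change that 7/8; it is now spread over the 5 remaining unopened cups.
P(win by switching) = (7/8) · (1/5) = 7/40.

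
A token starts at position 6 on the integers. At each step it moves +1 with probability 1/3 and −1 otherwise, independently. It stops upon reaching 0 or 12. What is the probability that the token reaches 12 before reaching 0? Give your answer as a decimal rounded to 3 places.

Let r = q/p = (2/3)/(1/3) = 2. The recurrence P(i) = p·P(i+1) + q·P(i−1) with P(0)=0, P(12)=1 gives P(i) = (1 − r^i)/(1 − r^12).
P(6) = (1 − (2)^6) / (1 − (2)^12) = 1/65 ≈ 0.015.

0.015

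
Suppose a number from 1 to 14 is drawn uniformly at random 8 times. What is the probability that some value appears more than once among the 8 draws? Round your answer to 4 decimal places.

P(all 8 different) = 14/14 · 13/14 · ··· · 7/14 ≈ 0.0820.
P(at least two equal) = 1 − 0.0820 = 0.9180.

0.9180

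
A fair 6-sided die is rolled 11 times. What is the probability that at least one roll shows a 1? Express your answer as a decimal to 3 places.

0.865

P(no roll shows a 1) = (5/6)^11 ≈ 0.135.
P(at least one) = 1 − 0.135 = 0.865.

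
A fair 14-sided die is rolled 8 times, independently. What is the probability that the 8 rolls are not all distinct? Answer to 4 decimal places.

P(all 8 different) = 14/14 · 13/14 · ··· · 7/14 ≈ 0.0820.
P(at least two equal) = 1 − 0.0820 = 0.9180.

0.9180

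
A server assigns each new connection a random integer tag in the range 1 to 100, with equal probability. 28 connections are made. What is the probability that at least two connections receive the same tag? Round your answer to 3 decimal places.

It's easier to compute the probability that all 28 are distinct.
P(all distinct) = 100/100 · 99/100 · ··· · 73/100 ≈ 0.015.
So the probability of at least one match is 1 − 0.015 = 0.985.

0.985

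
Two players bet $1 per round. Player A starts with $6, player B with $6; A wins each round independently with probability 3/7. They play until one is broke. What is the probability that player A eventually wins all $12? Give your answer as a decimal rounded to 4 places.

Let r = q/p = (4/7)/(3/7) = 4/3. The recurrence P(i) = p·P(i+1) + q·P(i−1) with P(0)=0, P(12)=1 gives P(i) = (1 − r^i)/(1 − r^12).
P(6) = (1 − (4/3)^6) / (1 − (4/3)^12) = 729/4825 ≈ 0.1511.

0.1511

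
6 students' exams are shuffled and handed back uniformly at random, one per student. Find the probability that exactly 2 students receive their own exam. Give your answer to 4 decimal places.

0.1875

Choose which 2 of the 6 are fixed: C(6,2) = 15 ways.
The remaining 4 must have no fixed point: D(4) = 9.
P = 15·9/720 = 3/16 ≈ 0.1875.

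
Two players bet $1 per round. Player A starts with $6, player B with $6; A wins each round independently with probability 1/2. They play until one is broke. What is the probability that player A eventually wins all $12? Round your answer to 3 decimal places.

With a fair step, P(i) = ½P(i−1) + ½P(i+1) with P(0)=0, P(12)=1 has the linear solution P(i) = i/12.
P(6) = 6/12 = 1/2 ≈ 0.500.

0.500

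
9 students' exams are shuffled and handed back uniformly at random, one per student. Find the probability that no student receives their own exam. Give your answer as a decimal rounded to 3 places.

0.368

This is the derangement probability: permutations of 9 with no fixed point.
D(9) = 9! · (1 − 1/1! + 1/2! − ··· + (−1)^9/9!) = 133496.
P = 133496/362880 = 16687/45360 ≈ 0.368.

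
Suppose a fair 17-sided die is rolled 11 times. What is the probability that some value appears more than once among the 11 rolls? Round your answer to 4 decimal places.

0.9856

P(all 11 different) = 17/17 · 16/17 · ··· · 7/17 ≈ 0.0144.
P(at least two equal) = 1 − 0.0144 = 0.9856.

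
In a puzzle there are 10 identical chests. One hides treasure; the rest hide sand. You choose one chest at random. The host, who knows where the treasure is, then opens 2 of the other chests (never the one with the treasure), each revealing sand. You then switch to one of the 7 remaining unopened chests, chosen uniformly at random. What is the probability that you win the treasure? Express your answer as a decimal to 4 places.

0.1286

Your original chest holds the treasure with probability 1/10, so the other 9 collectively hold it with probability 9/10.
The host can always find 2 empty chests to open, so the reveals don't change that 9/10; it is now spread over the 7 remaining unopened chests.
P(win by switching) = (9/10) · (1/7) = 9/70 ≈ 0.1286.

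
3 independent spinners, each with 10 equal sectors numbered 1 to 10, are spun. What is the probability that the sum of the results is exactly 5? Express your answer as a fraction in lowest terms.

3/500

There are 10^3 = 1000 equally likely outcomes.
The number of ordered 3-tuples from {1,…,10} summing to 5 is 6.
P(sum = 5) = 6/1000 = 3/500.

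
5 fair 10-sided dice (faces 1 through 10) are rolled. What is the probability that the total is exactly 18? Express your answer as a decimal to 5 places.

0.02205

There are 10^5 = 100000 equally likely outcomes.
The number of ordered 5-tuples from {1,…,10} summing to 18 is 2205.
P(sum = 18) = 2205/100000 = 441/20000 ≈ 0.02205.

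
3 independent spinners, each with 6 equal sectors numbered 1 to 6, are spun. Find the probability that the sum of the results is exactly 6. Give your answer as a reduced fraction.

5/108

There are 6^3 = 216 equally likely outcomes.
The number of ordered 3-tuples from {1,…,6} summing to 6 is 10.
P(sum = 6) = 10/216 = 5/108.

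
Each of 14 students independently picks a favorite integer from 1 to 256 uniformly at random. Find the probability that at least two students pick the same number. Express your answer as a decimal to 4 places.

0.3036

It's easier to compute the probability that all 14 are distinct.
P(all distinct) = 256/256 · 255/256 · ··· · 243/256 ≈ 0.6964.
So the probability of at least one match is 1 − 0.6964 = 0.3036.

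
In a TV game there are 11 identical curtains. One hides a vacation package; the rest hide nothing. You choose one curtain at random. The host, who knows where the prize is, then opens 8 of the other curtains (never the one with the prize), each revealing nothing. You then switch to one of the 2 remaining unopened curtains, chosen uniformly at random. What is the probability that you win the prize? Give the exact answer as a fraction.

Your original curtain holds the prize with probability 1/11, so the other 10 collectively hold it with probability 10/11.
The host can always find 8 empty curtains to open, so the reveals don't change that 10/11; it is now spread over the 2 remaining unopened curtains.
P(win by switching) = (10/11) · (1/2) = 5/11.

5/11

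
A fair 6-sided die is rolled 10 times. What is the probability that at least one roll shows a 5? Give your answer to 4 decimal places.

P(no roll shows a 5) = (5/6)^10 ≈ 0.1615.
P(at least one) = 1 − 0.1615 = 0.8385.

0.8385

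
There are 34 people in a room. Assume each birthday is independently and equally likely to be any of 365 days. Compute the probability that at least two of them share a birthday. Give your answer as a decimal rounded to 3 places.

0.795

It's easier to compute the probability that all 34 are distinct.
P(all distinct) = 365/365 · 364/365 · ··· · 332/365 ≈ 0.205.
So the probability of at least one match is 1 − 0.205 = 0.795.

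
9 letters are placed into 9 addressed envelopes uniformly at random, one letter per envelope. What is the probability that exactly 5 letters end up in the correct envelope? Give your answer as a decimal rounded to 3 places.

0.003

Choose which 5 of the 9 are fixed: C(9,5) = 126 ways.
The remaining 4 must have no fixed point: D(4) = 9.
P = 126·9/362880 = 1/320 ≈ 0.003.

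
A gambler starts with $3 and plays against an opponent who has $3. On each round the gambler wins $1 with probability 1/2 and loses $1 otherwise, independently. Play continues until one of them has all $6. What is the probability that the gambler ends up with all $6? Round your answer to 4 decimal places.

0.5000

With a fair step, P(i) = ½P(i−1) + ½P(i+1) with P(0)=0, P(6)=1 has the linear solution P(i) = i/6.
P(3) = 3/6 = 1/2 ≈ 0.5000.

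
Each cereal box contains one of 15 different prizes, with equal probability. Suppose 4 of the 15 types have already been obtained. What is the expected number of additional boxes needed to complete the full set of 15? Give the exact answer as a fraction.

83711/1848

Starting from 4 distinct types, each trial gives a new one with probability (15−i)/15 when i types are held, so the wait for the next new type is 15/(15−i).
E = 15/11 + 15/10 + 15/9 + 15/8 + 15/7 + 15/6 + 15/5 + 15/4 + 15/3 + 15/2 + 15/1 = 83711/1848.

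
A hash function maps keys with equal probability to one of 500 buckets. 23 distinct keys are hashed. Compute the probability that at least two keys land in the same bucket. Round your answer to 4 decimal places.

0.4018

It's easier to compute the probability that all 23 are distinct.
P(all distinct) = 500/500 · 499/500 · ··· · 478/500 ≈ 0.5982.
So the probability of at least one match is 1 − 0.5982 = 0.4018.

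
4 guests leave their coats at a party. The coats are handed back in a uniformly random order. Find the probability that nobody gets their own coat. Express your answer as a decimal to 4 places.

0.3750

This is the derangement probability: permutations of 4 with no fixed point.
D(4) = 4! · (1 − 1/1! + 1/2! − ··· + (−1)^4/4!) = 9.
P = 9/24 = 3/8 ≈ 0.3750.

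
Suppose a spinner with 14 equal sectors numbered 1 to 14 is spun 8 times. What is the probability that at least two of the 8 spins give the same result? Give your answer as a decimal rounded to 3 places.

P(all 8 different) = 14/14 · 13/14 · ··· · 7/14 ≈ 0.082.
P(at least two equal) = 1 − 0.082 = 0.918.

0.918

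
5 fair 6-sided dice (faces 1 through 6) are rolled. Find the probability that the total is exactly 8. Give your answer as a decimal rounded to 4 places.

There are 6^5 = 7776 equally likely outcomes.
The number of ordered 5-tuples from {1,…,6} summing to 8 is 35.
P(sum = 8) = 35/7776 ≈ 0.0045.

0.0045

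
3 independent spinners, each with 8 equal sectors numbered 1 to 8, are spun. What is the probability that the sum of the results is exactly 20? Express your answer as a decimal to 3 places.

There are 8^3 = 512 equally likely outcomes.
The number of ordered 3-tuples from {1,…,8} summing to 20 is 15.
P(sum = 20) = 15/512 ≈ 0.029.

0.029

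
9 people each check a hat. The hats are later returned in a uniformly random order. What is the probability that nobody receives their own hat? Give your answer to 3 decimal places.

0.368

This is the derangement probability: permutations of 9 with no fixed point.
D(9) = 9! · (1 − 1/1! + 1/2! − ··· + (−1)^9/9!) = 133496.
P = 133496/362880 = 16687/45360 ≈ 0.368.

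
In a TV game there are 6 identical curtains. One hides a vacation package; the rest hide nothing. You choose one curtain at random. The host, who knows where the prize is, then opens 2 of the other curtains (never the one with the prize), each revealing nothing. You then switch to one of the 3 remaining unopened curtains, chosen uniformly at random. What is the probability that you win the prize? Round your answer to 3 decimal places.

0.278

Your original curtain holds the prize with probability 1/6, so the other 5 collectively hold it with probability 5/6.
The host can always find 2 empty curtains to open, so the reveals don't change that 5/6; it is now spread over the 3 remaining unopened curtains.
P(win by switching) = (5/6) · (1/3) = 5/18 ≈ 0.278.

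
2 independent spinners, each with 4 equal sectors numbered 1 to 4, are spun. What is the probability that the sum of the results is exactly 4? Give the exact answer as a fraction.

There are 4^2 = 16 equally likely outcomes.
The number of ordered 2-tuples from {1,…,4} summing to 4 is 3.
P(sum = 4) = 3/16.

3/16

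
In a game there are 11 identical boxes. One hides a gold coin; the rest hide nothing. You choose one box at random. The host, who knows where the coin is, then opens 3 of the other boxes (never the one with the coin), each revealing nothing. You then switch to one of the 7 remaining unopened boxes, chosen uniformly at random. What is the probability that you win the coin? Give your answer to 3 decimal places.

0.130

Your original box holds the coin with probability 1/11, so the other 10 collectively hold it with probability 10/11.
The host can always find 3 empty boxes to open, so the reveals don't change that 10/11; it is now spread over the 7 remaining unopened boxes.
P(win by switching) = (10/11) · (1/7) = 10/77 ≈ 0.130.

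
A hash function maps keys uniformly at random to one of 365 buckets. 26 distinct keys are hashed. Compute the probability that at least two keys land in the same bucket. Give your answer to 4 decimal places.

0.5982

It's easier to compute the probability that all 26 are distinct.
P(all distinct) = 365/365 · 364/365 · ··· · 340/365 ≈ 0.4018.
So the probability of at least one match is 1 − 0.4018 = 0.5982.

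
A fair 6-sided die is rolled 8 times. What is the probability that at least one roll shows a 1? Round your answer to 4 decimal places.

0.7674

P(no roll shows a 1) = (5/6)^8 ≈ 0.2326.
P(at least one) = 1 − 0.2326 = 0.7674.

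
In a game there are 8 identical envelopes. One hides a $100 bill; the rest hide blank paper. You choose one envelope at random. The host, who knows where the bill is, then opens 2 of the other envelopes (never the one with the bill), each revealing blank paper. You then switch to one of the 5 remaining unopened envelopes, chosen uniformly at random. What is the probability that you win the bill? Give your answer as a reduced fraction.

7/40

Your original envelope holds the bill with probability 1/8, so the other 7 collectively hold it with probability 7/8.
The host can always find 2 empty envelopes to open, so the reveals don't change that 7/8; it is now spread over the 5 remaining unopened envelopes.
P(win by switching) = (7/8) · (1/5) = 7/40.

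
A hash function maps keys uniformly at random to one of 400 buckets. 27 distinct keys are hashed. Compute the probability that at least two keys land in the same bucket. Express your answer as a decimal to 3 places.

0.592

It's easier to compute the probability that all 27 are distinct.
P(all distinct) = 400/400 · 399/400 · ··· · 374/400 ≈ 0.408.
So the probability of at least one match is 1 − 0.408 = 0.592.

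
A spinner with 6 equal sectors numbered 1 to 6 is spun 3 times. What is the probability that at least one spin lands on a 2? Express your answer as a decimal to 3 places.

P(no spin lands on a 2) = (5/6)^3 ≈ 0.579.
P(at least one) = 1 − 0.579 = 0.421.

0.421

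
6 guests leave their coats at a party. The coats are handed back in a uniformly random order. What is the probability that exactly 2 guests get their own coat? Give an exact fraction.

Choose which 2 of the 6 are fixed: C(6,2) = 15 ways.
The remaining 4 must have no fixed point: D(4) = 9.
P = 15·9/720 = 3/16.

3/16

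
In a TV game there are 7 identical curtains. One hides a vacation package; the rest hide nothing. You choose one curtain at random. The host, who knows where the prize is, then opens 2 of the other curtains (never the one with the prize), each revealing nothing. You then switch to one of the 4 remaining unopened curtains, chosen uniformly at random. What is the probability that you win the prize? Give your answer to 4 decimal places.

0.2143

Your original curtain holds the prize with probability 1/7, so the other 6 collectively hold it with probability 6/7.
The host can always find 2 empty curtains to open, so the reveals don't change that 6/7; it is now spread over the 4 remaining unopened curtains.
P(win by switching) = (6/7) · (1/4) = 3/14 ≈ 0.2143.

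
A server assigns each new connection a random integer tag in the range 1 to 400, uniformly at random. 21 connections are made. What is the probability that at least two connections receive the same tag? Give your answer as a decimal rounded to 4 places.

It's easier to compute the probability that all 21 are distinct.
P(all distinct) = 400/400 · 399/400 · ··· · 380/400 ≈ 0.5861.
So the probability of at least one match is 1 − 0.5861 = 0.4139.

0.4139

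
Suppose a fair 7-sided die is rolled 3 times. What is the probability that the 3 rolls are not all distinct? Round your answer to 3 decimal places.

0.388

P(all 3 different) = 7/7 · 6/7 · ··· · 5/7 ≈ 0.612.
P(at least two equal) = 1 − 0.612 = 0.388.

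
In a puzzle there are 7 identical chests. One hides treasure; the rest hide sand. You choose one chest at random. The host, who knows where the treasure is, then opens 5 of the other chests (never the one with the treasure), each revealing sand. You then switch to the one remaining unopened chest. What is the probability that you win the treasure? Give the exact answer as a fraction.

Your original chest holds the treasure with probability 1/7, so the other 6 collectively hold it with probability 6/7.
The host can always find 5 empty chests to open, so the reveals don't change that 6/7; it is now spread over the 1 remaining unopened chest.
P(win by switching) = (6/7) · (1/1) = 6/7.

6/7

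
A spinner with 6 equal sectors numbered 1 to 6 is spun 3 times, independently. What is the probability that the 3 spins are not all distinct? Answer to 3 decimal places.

P(all 3 different) = 6/6 · 5/6 · ··· · 4/6 ≈ 0.556.
P(at least two equal) = 1 − 0.556 = 0.444.

0.444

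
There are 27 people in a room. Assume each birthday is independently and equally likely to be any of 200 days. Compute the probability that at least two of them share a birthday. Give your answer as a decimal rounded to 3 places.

0.841

It's easier to compute the probability that all 27 are distinct.
P(all distinct) = 200/200 · 199/200 · ··· · 174/200 ≈ 0.159.
So the probability of at least one match is 1 − 0.159 = 0.841.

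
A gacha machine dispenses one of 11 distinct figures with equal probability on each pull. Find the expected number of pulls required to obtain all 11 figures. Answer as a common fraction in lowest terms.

After i distinct types are collected, each trial gives a new one with probability (11−i)/11, so the expected wait for the next new type is 11/(11−i).
E = 11/11 + 11/10 + 11/9 + 11/8 + 11/7 + 11/6 + 11/5 + 11/4 + 11/3 + 11/2 + 11/1 = 83711/2520.

83711/2520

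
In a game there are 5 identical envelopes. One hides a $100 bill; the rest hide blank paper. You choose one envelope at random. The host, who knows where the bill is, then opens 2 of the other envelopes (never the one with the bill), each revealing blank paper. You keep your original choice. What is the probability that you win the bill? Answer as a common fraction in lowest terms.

1/5

The host can always open 2 empty envelopes regardless of your choice, so the reveals give no information about your original envelope.
P(win by staying) = 1/5.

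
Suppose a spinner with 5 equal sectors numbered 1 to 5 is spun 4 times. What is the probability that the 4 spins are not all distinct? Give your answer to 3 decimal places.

0.808

P(all 4 different) = 5/5 · 4/5 · ··· · 2/5 ≈ 0.192.
P(at least two equal) = 1 − 0.192 = 0.808.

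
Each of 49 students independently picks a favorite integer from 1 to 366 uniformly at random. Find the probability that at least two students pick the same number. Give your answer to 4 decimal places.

0.9654

It's easier to compute the probability that all 49 are distinct.
P(all distinct) = 366/366 · 365/366 · ··· · 318/366 ≈ 0.0346.
So the probability of at least one match is 1 − 0.0346 = 0.9654.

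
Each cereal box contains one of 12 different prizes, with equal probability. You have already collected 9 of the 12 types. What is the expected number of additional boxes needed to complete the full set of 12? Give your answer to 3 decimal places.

22.000

Starting from 9 distinct types, each trial gives a new one with probability (12−i)/12 when i types are held, so the wait for the next new type is 12/(12−i).
E = 12/3 + 12/2 + 12/1 = 22 ≈ 22.000.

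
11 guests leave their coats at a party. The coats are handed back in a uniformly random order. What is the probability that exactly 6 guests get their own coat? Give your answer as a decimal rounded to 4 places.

0.0005

Choose which 6 of the 11 are fixed: C(11,6) = 462 ways.
The remaining 5 must have no fixed point: D(5) = 44.
P = 462·44/39916800 = 11/21600 ≈ 0.0005.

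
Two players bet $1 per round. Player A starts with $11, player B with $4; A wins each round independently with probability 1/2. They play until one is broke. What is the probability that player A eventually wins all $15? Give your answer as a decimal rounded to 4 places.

With a fair step, P(i) = ½P(i−1) + ½P(i+1) with P(0)=0, P(15)=1 has the linear solution P(i) = i/15.
P(11) = 11/15 ≈ 0.7333.

0.7333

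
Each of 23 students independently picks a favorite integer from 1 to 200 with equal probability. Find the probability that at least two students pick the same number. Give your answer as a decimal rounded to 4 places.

0.7316

It's easier to compute the probability that all 23 are distinct.
P(all distinct) = 200/200 · 199/200 · ··· · 178/200 ≈ 0.2684.
So the probability of at least one match is 1 − 0.2684 = 0.7316.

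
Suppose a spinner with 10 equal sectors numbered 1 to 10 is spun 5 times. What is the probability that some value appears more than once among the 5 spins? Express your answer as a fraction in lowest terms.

P(all 5 different) = 10/10 · 9/10 · ··· · 6/10 = 189/625.
P(at least two equal) = 1 − 189/625 = 436/625.

436/625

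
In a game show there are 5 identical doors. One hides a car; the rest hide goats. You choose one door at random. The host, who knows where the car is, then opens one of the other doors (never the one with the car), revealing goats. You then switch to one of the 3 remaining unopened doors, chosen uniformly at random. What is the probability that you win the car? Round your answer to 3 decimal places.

0.267

Your original door holds the car with probability 1/5, so the other 4 collectively hold it with probability 4/5.
The host can always find an empty door to open, so this doesn't change that 4/5; it is now spread over the 3 remaining unopened doors.
P(win by switching) = (4/5) · (1/3) = 4/15 ≈ 0.267.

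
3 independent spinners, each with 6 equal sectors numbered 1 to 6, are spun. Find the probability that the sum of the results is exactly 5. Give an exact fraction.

There are 6^3 = 216 equally likely outcomes.
The number of ordered 3-tuples from {1,…,6} summing to 5 is 6.
P(sum = 5) = 6/216 = 1/36.

1/36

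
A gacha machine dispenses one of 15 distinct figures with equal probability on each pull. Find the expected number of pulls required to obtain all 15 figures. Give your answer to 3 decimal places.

After i distinct types are collected, each trial gives a new one with probability (15−i)/15, so the expected wait for the next new type is 15/(15−i).
E = 15/15 + 15/14 + 15/13 + 15/12 + 15/11 + 15/10 + 15/9 + 15/8 + 15/7 + 15/6 + 15/5 + 15/4 + 15/3 + 15/2 + 15/1 = 1195757/24024 ≈ 49.773.

49.773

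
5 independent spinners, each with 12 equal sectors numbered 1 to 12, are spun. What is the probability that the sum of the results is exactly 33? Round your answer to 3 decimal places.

0.050

There are 12^5 = 248832 equally likely outcomes.
The number of ordered 5-tuples from {1,…,12} summing to 33 is 12435.
P(sum = 33) = 12435/248832 = 4145/82944 ≈ 0.050.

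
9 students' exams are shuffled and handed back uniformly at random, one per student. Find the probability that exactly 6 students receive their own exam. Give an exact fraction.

1/2160

Choose which 6 of the 9 are fixed: C(9,6) = 84 ways.
The remaining 3 must have no fixed point: D(3) = 2.
P = 84·2/362880 = 1/2160.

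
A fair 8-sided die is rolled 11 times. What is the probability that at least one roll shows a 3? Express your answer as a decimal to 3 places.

P(no roll shows a 3) = (7/8)^11 ≈ 0.230.
P(at least one) = 1 − 0.230 = 0.770.

0.770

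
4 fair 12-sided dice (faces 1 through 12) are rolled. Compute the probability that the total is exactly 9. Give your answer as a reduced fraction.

7/2592

There are 12^4 = 20736 equally likely outcomes.
The number of ordered 4-tuples from {1,…,12} summing to 9 is 56.
P(sum = 9) = 56/20736 = 7/2592.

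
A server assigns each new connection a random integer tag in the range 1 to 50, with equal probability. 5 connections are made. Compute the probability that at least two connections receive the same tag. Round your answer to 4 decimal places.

It's easier to compute the probability that all 5 are distinct.
P(all distinct) = 50/50 · 49/50 · ··· · 46/50 ≈ 0.8136.
So the probability of at least one match is 1 − 0.8136 = 0.1864.

0.1864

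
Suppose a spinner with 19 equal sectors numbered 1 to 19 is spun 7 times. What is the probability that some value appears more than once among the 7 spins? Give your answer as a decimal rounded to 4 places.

P(all 7 different) = 19/19 · 18/19 · ··· · 13/19 ≈ 0.2841.
P(at least two equal) = 1 − 0.2841 = 0.7159.

0.7159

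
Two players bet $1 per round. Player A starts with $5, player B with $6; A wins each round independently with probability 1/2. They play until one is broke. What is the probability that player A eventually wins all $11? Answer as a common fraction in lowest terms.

With a fair step, P(i) = ½P(i−1) + ½P(i+1) with P(0)=0, P(11)=1 has the linear solution P(i) = i/11.
P(5) = 5/11.

5/11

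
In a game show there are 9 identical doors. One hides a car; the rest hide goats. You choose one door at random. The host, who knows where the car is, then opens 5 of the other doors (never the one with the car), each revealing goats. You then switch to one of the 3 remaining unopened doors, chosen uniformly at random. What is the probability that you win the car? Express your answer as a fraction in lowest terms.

8/27

Your original door holds the car with probability 1/9, so the other 8 collectively hold it with probability 8/9.
The host can always find 5 empty doors to open, so the reveals don't change that 8/9; it is now spread over the 3 remaining unopened doors.
P(win by switching) = (8/9) · (1/3) = 8/27.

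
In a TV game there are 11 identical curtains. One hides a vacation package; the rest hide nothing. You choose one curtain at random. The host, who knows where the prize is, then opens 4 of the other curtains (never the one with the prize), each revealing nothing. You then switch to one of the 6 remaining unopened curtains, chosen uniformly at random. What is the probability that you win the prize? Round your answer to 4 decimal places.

0.1515

Your original curtain holds the prize with probability 1/11, so the other 10 collectively hold it with probability 10/11.
The host can always find 4 empty curtains to open, so the reveals don't change that 10/11; it is now spread over the 6 remaining unopened curtains.
P(win by switching) = (10/11) · (1/6) = 5/33 ≈ 0.1515.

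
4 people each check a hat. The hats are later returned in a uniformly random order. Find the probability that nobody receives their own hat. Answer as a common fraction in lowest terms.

This is the derangement probability: permutations of 4 with no fixed point.
D(4) = 4! · (1 − 1/1! + 1/2! − ··· + (−1)^4/4!) = 9.
P = 9/24 = 3/8.

3/8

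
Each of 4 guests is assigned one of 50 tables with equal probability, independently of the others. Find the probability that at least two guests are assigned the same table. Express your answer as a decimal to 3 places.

0.116

It's easier to compute the probability that all 4 are distinct.
P(all distinct) = 50/50 · 49/50 · ··· · 47/50 ≈ 0.884.
So the probability of at least one match is 1 − 0.884 = 0.116.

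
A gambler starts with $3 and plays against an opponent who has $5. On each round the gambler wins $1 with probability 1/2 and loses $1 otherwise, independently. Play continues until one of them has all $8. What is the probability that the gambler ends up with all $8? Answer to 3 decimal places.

0.375

With a fair step, P(i) = ½P(i−1) + ½P(i+1) with P(0)=0, P(8)=1 has the linear solution P(i) = i/8.
P(3) = 3/8 ≈ 0.375.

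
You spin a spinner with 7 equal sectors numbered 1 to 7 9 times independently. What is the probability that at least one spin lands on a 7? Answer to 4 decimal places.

P(no spin lands on a 7) = (6/7)^9 ≈ 0.2497.
P(at least one) = 1 − 0.2497 = 0.7503.

0.7503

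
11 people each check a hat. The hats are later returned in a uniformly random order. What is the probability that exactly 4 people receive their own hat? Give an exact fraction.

Choose which 4 of the 11 are fixed: C(11,4) = 330 ways.
The remaining 7 must have no fixed point: D(7) = 1854.
P = 330·1854/39916800 = 103/6720.

103/6720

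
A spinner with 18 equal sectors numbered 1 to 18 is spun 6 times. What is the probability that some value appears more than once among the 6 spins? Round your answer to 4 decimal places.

0.6070

P(all 6 different) = 18/18 · 17/18 · ··· · 13/18 ≈ 0.3930.
P(at least two equal) = 1 − 0.3930 = 0.6070.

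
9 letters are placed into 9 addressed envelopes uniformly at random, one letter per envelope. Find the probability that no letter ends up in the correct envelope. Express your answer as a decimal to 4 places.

This is the derangement probability: permutations of 9 with no fixed point.
D(9) = 9! · (1 − 1/1! + 1/2! − ··· + (−1)^9/9!) = 133496.
P = 133496/362880 = 16687/45360 ≈ 0.3679.

0.3679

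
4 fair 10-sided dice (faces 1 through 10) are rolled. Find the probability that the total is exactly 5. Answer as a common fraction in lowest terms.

There are 10^4 = 10000 equally likely outcomes.
The number of ordered 4-tuples from {1,…,10} summing to 5 is 4.
P(sum = 5) = 4/10000 = 1/2500.

1/2500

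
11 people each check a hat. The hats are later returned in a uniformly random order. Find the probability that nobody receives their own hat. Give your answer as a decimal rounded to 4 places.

This is the derangement probability: permutations of 11 with no fixed point.
D(11) = 11! · (1 − 1/1! + 1/2! − ··· + (−1)^11/11!) = 14684570.
P = 14684570/39916800 = 1468457/3991680 ≈ 0.3679.

0.3679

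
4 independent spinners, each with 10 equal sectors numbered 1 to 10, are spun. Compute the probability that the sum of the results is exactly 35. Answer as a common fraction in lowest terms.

There are 10^4 = 10000 equally likely outcomes.
The number of ordered 4-tuples from {1,…,10} summing to 35 is 56.
P(sum = 35) = 56/10000 = 7/1250.

7/1250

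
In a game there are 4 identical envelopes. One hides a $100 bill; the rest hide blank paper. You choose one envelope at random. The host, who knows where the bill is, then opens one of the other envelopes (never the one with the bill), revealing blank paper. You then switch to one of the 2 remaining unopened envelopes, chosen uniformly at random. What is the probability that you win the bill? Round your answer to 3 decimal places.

0.375

Your original envelope holds the bill with probability 1/4, so the other 3 collectively hold it with probability 3/4.
The host can always find an empty envelope to open, so this doesn't change that 3/4; it is now spread over the 2 remaining unopened envelopes.
P(win by switching) = (3/4) · (1/2) = 3/8 ≈ 0.375.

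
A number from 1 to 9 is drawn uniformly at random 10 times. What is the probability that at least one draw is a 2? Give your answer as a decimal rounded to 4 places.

0.6921

P(no draw is a 2) = (8/9)^10 ≈ 0.3079.
P(at least one) = 1 − 0.3079 = 0.6921.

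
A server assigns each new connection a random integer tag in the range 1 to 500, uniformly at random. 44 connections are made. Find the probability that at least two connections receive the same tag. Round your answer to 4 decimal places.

0.8576

It's easier to compute the probability that all 44 are distinct.
P(all distinct) = 500/500 · 499/500 · ··· · 457/500 ≈ 0.1424.
So the probability of at least one match is 1 − 0.1424 = 0.8576.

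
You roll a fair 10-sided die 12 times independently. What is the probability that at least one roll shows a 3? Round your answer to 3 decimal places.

P(no roll shows a 3) = (9/10)^12 ≈ 0.282.
P(at least one) = 1 − 0.282 = 0.718.

0.718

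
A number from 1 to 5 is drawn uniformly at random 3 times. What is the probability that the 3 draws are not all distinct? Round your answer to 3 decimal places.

0.520

P(all 3 different) = 5/5 · 4/5 · ··· · 3/5 ≈ 0.480.
P(at least two equal) = 1 − 0.480 = 0.520.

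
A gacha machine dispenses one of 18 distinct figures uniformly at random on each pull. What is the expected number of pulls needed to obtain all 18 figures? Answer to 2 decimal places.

After i distinct types are collected, each trial gives a new one with probability (18−i)/18, so the expected wait for the next new type is 18/(18−i).
E = 18/18 + 18/17 + 18/16 + 18/15 + 18/14 + 18/13 + 18/12 + 18/11 + 18/10 + 18/9 + 18/8 + 18/7 + 18/6 + 18/5 + 18/4 + 18/3 + 18/2 + 18/1 = 42822903/680680 ≈ 62.91.

62.91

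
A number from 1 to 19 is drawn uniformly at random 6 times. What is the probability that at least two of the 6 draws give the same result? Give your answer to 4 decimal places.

0.5848

P(all 6 different) = 19/19 · 18/19 · ··· · 14/19 ≈ 0.4152.
P(at least two equal) = 1 − 0.4152 = 0.5848.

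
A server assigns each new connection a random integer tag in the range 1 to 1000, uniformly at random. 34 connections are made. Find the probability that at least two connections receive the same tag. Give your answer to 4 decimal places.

0.4330

It's easier to compute the probability that all 34 are distinct.
P(all distinct) = 1000/1000 · 999/1000 · ··· · 967/1000 ≈ 0.5670.
So the probability of at least one match is 1 − 0.5670 = 0.4330.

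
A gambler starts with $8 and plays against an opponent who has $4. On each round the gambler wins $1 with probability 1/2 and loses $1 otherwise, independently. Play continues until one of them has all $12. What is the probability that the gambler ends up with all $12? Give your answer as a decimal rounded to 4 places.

0.6667

With a fair step, P(i) = ½P(i−1) + ½P(i+1) with P(0)=0, P(12)=1 has the linear solution P(i) = i/12.
P(8) = 8/12 = 2/3 ≈ 0.6667.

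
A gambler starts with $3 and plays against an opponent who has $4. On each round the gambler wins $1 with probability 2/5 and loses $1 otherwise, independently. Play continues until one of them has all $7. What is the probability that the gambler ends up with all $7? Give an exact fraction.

304/2059

Let r = q/p = (3/5)/(2/5) = 3/2. The recurrence P(i) = p·P(i+1) + q·P(i−1) with P(0)=0, P(7)=1 gives P(i) = (1 − r^i)/(1 − r^7).
P(3) = (1 − (3/2)^3) / (1 − (3/2)^7) = 304/2059.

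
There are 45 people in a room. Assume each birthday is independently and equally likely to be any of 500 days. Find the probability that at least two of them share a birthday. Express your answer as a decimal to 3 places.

0.870

It's easier to compute the probability that all 45 are distinct.
P(all distinct) = 500/500 · 499/500 · ··· · 456/500 ≈ 0.130.
So the probability of at least one match is 1 − 0.130 = 0.870.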